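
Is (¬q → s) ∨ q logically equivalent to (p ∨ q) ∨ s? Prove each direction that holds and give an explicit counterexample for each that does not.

The forward direction holds; the converse fails.

(→) Assume the antecedent. If q is true, (p ∨ q) ∨ s reduces to true regardless of the other variables. If q is false, the antecedent forces (q = F, p = F, s = T) or (q = F, p = T, s = T), and (p ∨ q) ∨ s holds there. Either way (p ∨ q) ∨ s holds.

(←) This fails. Under q = F, p = T, s = F, the left side is false but the right side is true.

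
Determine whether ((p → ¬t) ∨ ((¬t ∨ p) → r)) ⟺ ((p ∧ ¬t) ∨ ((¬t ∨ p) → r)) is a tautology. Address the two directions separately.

(→) This fails. Under r = F, t = F, p = F, the left side is true but the right side is false.

(←) Assume the antecedent. If r is true, (p → ¬t) ∨ ((¬t ∨ p) → r) reduces to true regardless of the other variables. If r is false, the antecedent forces (r = F, t = T, p = F) or (r = F, t = F, p = T), and (p → ¬t) ∨ ((¬t ∨ p) → r) holds there. Either way (p → ¬t) ∨ ((¬t ∨ p) → r) holds.

Not equivalent: only (⇐) holds.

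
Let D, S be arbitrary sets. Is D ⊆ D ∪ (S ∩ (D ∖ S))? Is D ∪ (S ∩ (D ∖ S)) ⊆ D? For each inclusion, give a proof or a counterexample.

(⊆) Let x ∈ D. Then either x ∈ D and x ∉ S; or x ∈ D ∩ S. In each case x ∈ D ∪ (S ∩ (D ∖ S)), so D ⊆ D ∪ (S ∩ (D ∖ S)).

(⊇) Let x ∈ D ∪ (S ∩ (D ∖ S)). Then either x ∈ D and x ∉ S; or x ∈ D ∩ S. In each case x ∈ D, so D ∪ (S ∩ (D ∖ S)) ⊆ D.

Both inclusions hold; the sets are equal.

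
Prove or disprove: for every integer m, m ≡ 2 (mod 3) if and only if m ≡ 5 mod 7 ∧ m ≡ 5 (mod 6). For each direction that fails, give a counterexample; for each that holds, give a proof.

(⇐) If m ≡ 5 (mod 7) and m ≡ 5 (mod 6), then by the Chinese remainder theorem m ≡ 5 (mod 42). Since 5 ≡ 2 (mod 3) and 3 ∣ 42, we get m ≡ 2 (mod 3).

(⇒) This fails: m = 32 gives 32 ≡ 2 (mod 3) but 32 ≡ 4 (mod 7), so the conjunction on the right does not hold.

Only the reverse direction holds.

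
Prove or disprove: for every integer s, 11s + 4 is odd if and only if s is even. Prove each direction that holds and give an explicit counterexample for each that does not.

(⇒) This fails: s = 5 gives 11s + 4 = 59, which is odd, but 5 is odd, not even.

(⇐) This also fails: s = 2 is even, but 11s + 4 = 26 is even, not odd.

Both directions fail.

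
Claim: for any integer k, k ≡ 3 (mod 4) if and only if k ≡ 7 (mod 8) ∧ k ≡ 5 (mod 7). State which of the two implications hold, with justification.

(→) This fails: k = 3 gives 3 ≡ 3 (mod 4) but 3 ≡ 3 (mod 8), so the conjunction on the right does not hold.

(←) Conversely, if k ≡ 7 (mod 8) and k ≡ 5 (mod 7), then by the Chinese remainder theorem k ≡ 47 (mod 56). Since 47 ≡ 3 (mod 4) and 4 ∣ 56, we get k ≡ 3 (mod 4).

Only the converse holds.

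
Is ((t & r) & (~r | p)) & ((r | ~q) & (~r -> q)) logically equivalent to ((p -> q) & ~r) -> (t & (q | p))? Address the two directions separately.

(⟹) Assume the antecedent. If r is true, the consequent reduces to true regardless of the other variables. If r is false, the antecedent cannot hold. Either way the consequent holds.

(⟸) This fails. Under r = T, p = F, q = F, t = F, the left side is false but the right side is true.

The forward direction holds; the converse fails.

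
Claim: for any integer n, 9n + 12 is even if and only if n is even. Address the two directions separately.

Equivalent; both directions hold.

(⇒) Suppose 9n + 12 is even. Since 9 is odd, 9n and n have the same parity, so 9n + 12 ≡ n + 12 (mod 2). As 12 is even, 9n + 12 is even exactly when n is even. Thus n is even.

(⇐) Conversely, suppose n is even; write n = 2j. Then 9n + 12 = 9·(2j) + 12 = 2·9j + 12, which is even.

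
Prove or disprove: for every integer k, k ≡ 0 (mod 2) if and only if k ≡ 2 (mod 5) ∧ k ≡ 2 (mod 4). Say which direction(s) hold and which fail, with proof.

(⇒) fails; (⇐) holds.

(⇒) This fails: k = 0 gives 0 ≡ 0 (mod 2) but 0 ≡ 0 (mod 5), so the conjunction on the right does not hold.

(⇐) Conversely, if k ≡ 2 (mod 5) and k ≡ 2 (mod 4), then by the Chinese remainder theorem k ≡ 2 (mod 20). Since 2 ≡ 0 (mod 2) and 2 ∣ 20, we get k ≡ 0 (mod 2).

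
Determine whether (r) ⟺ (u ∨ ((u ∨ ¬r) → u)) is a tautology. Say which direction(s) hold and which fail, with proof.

Only the forward direction holds.

(→) Assume the antecedent. If u is true, u ∨ ((u ∨ ¬r) → u) reduces to true regardless of the other variables. If u is false, the antecedent forces (u = F, r = T), and u ∨ ((u ∨ ¬r) → u) holds there. Either way u ∨ ((u ∨ ¬r) → u) holds.

(←) This fails. Under u = T, r = F, the left side is false but the right side is true.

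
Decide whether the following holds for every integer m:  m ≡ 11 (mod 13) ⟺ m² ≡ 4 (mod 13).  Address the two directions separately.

Only the forward implication holds.

[⇒] Suppose m ≡ 11 (mod 13). Write m = 13j + 11. Then (13j + 11)² = 169j² + 286j + 121 = 13(13j² + 22j + 9) + 4, so m² ≡ 4 (mod 13).

[⇐] This fails: take m = 2. Then 2² = 4 ≡ 4 (mod 13), yet 2 ≡ 2 (mod 13), not 11.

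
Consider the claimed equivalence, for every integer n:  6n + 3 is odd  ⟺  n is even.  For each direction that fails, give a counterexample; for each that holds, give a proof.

[⇒] This fails: take n = 3. Then 6n + 3 = 21, which is odd, yet n = 3 is odd, not even.

[⇐] Suppose n is even. Since 6 is even, 6n is even for every n, so 6n + 3 has the same parity as 3, which is odd. Hence 6n + 3 is odd.

Not equivalent: only (⇐) holds.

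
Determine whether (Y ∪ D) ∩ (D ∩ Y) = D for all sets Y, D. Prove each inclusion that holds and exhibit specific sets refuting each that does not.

(⊆) Let x ∈ (Y ∪ D) ∩ (D ∩ Y). Then x ∈ Y ∩ D, from which x ∈ D.

(⊇) This inclusion fails. Take Y = ∅, D = {1}; then 1 ∈ D but 1 ∉ (Y ∪ D) ∩ (D ∩ Y).

(⊆) holds; (⊇) fails.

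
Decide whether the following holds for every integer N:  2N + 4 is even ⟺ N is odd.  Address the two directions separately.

Not equivalent: only (⇐) holds.

(⟸) Suppose N is odd. Since 2 is even, 2N is even for every N, so 2N + 4 has the same parity as 4, which is even. Hence 2N + 4 is even.

(⟹) This fails: take N = 2. Then 2N + 4 = 8, which is even, yet N = 2 is even, not odd.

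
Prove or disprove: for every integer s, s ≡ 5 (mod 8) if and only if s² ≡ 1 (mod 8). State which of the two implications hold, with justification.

[⇒] Suppose s ≡ 5 (mod 8). Write s = 8j + 5. Then (8j + 5)² = 64j² + 80j + 25 = 8(8j² + 10j + 3) + 1, so s² ≡ 1 (mod 8).

[⇐] This fails: take s = 1. Then 1² = 1 ≡ 1 (mod 8), yet 1 ≡ 1 (mod 8), not 5.

Not equivalent: only (⇒) holds.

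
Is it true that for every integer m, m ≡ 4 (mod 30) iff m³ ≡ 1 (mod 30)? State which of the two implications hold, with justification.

(→) This fails: take m = 4. Then 4 ≡ 4 (mod 30), but 4³ = 64 ≡ 4 (mod 30), not 1.

(←) This fails: take m = 1. Then 1³ = 1 ≡ 1 (mod 30), yet 1 ≡ 1 (mod 30), not 4.

Both directions fail.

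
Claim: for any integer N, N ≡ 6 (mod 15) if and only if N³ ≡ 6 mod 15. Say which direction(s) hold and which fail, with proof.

(⟸) Suppose N³ ≡ 6 (mod 15). The only residue r in {0, …, 14} with r³ ≡ 6 (mod 15) is r = 6, so N ≡ 6 (mod 15).

(⟹) Suppose N ≡ 6 (mod 15). Write N = 15j + 6. Then (15j + 6)³ = 3375j³ + 4050j² + 1620j + 216 = 15(225j³ + 270j² + 108j + 14) + 6, so N³ ≡ 6 (mod 15).

Both directions hold.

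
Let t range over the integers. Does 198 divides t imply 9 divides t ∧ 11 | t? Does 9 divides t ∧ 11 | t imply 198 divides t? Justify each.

[⇐] This fails: take t = 99. Both 9 ∣ 99 and 11 ∣ 99, yet 99 is not a multiple of 198 (since 99 = 0·198 + 99), so 198 ∤ 99.

[⇒] If 198 ∣ t, write t = 198q. Since 198 = 22·9, t = 9·(22q), so 9 ∣ t; and since 198 = 18·11, t = 11·(18q), so 11 ∣ t.

(⇒) holds; (⇐) fails.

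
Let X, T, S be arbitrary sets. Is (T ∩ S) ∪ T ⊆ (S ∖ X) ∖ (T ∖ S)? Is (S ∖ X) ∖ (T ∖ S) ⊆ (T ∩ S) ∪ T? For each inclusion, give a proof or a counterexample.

(⊆) This inclusion fails. Take X = ∅, T = {1}, S = ∅; then 1 ∈ (T ∩ S) ∪ T but 1 ∉ (S ∖ X) ∖ (T ∖ S).

(⊇) This inclusion fails. Take X = ∅, T = ∅, S = {1}; then 1 ∈ (S ∖ X) ∖ (T ∖ S) but 1 ∉ (T ∩ S) ∪ T.

Neither inclusion holds.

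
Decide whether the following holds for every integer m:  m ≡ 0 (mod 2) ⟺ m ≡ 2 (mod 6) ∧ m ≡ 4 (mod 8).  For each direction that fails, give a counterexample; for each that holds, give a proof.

[⇐] If m ≡ 2 (mod 6) and m ≡ 4 (mod 8), then by the Chinese remainder theorem m ≡ 20 (mod 24). Since 20 ≡ 0 (mod 2) and 2 ∣ 24, we get m ≡ 0 (mod 2).

[⇒] This fails: m = 0 gives 0 ≡ 0 (mod 2) but 0 ≡ 0 (mod 6), so the conjunction on the right does not hold.

Only the reverse direction holds.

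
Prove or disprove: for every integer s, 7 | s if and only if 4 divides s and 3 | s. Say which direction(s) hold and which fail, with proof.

(⇒) This fails: take s = 7. Certainly 7 ∣ 7, but 4 ∤ 7.

(⇐) This fails: take s = 12. Both 4 ∣ 12 and 3 ∣ 12, yet 12 is not a multiple of 7 (since 12 = 1·7 + 5), so 7 ∤ 12.

Both directions fail.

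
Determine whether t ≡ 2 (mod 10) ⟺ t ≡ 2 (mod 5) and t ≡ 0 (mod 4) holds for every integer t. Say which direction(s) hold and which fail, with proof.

(→) This fails: t = 2 gives 2 ≡ 2 (mod 10) but 2 ≡ 2 (mod 4), so the conjunction on the right does not hold.

(←) Conversely, if t ≡ 2 (mod 5) and t ≡ 0 (mod 4), then by the Chinese remainder theorem t ≡ 12 (mod 20). Since 12 ≡ 2 (mod 10) and 10 ∣ 20, we get t ≡ 2 (mod 10).

Only the converse holds.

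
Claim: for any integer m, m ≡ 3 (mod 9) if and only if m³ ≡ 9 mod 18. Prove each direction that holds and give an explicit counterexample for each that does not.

(⇒) This fails: take m = 12. Then 12 ≡ 3 (mod 9), but 12³ = 1728 ≡ 0 (mod 18), not 9.

(⇐) This fails: take m = 9. Then 9³ = 729 ≡ 9 (mod 18), yet 9 ≡ 0 (mod 9), not 3.

Neither direction holds.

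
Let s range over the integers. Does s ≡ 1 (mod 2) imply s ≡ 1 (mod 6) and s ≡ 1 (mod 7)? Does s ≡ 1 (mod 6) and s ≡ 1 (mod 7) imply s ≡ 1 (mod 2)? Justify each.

(⇒) This fails: s = 3 gives 3 ≡ 1 (mod 2) but 3 ≡ 3 (mod 6), so the conjunction on the right does not hold.

(⇐) Conversely, if s ≡ 1 (mod 6) and s ≡ 1 (mod 7), then by the Chinese remainder theorem s ≡ 1 (mod 42). Since 1 ≡ 1 (mod 2) and 2 ∣ 42, we get s ≡ 1 (mod 2).

Only the converse holds.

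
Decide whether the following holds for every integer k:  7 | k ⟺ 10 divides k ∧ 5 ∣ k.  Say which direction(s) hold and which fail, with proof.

Neither implication holds.

(⇒) This fails: take k = 7. Certainly 7 ∣ 7, but 10 ∤ 7.

(⇐) This fails: take k = 10. Both 10 ∣ 10 and 5 ∣ 10, yet 10 is not a multiple of 7 (since 10 = 1·7 + 3), so 7 ∤ 10.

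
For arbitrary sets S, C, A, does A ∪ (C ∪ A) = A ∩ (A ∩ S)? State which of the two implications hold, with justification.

The sets are not equal: only the reverse inclusion holds.

(⟹) This inclusion fails. Take S = ∅, C = {1}, A = ∅; then 1 ∈ A ∪ (C ∪ A) but 1 ∉ A ∩ (A ∩ S).

(⟸) Let x ∈ A ∩ (A ∩ S). Then either x ∈ S ∩ A and x ∉ C; or x ∈ S ∩ C ∩ A. In each case x ∈ A ∪ (C ∪ A), so A ∩ (A ∩ S) ⊆ A ∪ (C ∪ A).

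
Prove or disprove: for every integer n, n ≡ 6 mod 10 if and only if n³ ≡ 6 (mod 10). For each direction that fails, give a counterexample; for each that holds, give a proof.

(⟹) Suppose n ≡ 6 mod 10. Write n = 10j + 6. Then (10j + 6)³ = 1000j³ + 1800j² + 1080j + 216 = 10(100j³ + 180j² + 108j + 21) + 6, so n³ ≡ 6 (mod 10).

(⟸) Conversely, suppose n³ ≡ 6 (mod 10). The only residue r in {0, …, 9} with r³ ≡ 6 (mod 10) is r = 6, so n ≡ 6 (mod 10).

Both implications hold.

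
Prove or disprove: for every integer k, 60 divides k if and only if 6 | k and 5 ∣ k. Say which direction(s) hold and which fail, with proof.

(⇒) holds; (⇐) fails.

(⇐) This fails: take k = 30. Both 6 ∣ 30 and 5 ∣ 30, yet 30 is not a multiple of 60 (since 30 = 0·60 + 30), so 60 ∤ 30.

(⇒) If 60 ∣ k, write k = 60q. Since 60 = 10·6, k = 6·(10q), so 6 ∣ k; and since 60 = 12·5, k = 5·(12q), so 5 ∣ k.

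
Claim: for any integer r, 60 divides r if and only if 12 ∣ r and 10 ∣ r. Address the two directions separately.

Equivalent; both directions hold.

(⟹) If 60 ∣ r, write r = 60q. Since 60 = 5·12, r = 12·(5q), so 12 ∣ r; and since 60 = 6·10, r = 10·(6q), so 10 ∣ r.

(⟸) Suppose 12 ∣ r and 10 ∣ r. Any common multiple of 12 and 10 is a multiple of their lcm; here lcm(12, 10) = 12·10/gcd(12, 10) = 120/2 = 60, so 60 ∣ r.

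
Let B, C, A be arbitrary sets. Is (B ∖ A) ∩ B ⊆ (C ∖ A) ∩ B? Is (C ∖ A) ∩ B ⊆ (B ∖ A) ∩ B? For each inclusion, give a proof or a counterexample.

(⊇) Let x ∈ (C ∖ A) ∩ B. Then x ∈ B ∩ C and x ∉ A, from which x ∈ (B ∖ A) ∩ B.

(⊆) This inclusion fails. Take B = {1}, C = ∅, A = ∅; then 1 ∈ (B ∖ A) ∩ B but 1 ∉ (C ∖ A) ∩ B.

(⊆) fails; (⊇) holds.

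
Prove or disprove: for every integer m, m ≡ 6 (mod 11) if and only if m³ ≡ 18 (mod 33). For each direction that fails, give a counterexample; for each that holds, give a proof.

(→) This fails: take m = 17. Then 17 ≡ 6 (mod 11), but 17³ = 4913 ≡ 29 (mod 33), not 18.

(←) Conversely, the residues r modulo 33 with r³ ≡ 18 (mod 33) are exactly {6}, and each is ≡ 6 (mod 11).

(⇒) fails; (⇐) holds.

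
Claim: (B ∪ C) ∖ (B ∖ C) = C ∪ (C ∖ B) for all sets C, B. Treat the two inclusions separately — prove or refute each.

Both inclusions hold.

(⊆) Let x ∈ (B ∪ C) ∖ (B ∖ C). Then either x ∈ C and x ∉ B; or x ∈ C ∩ B. In each case x ∈ C ∪ (C ∖ B), so (B ∪ C) ∖ (B ∖ C) ⊆ C ∪ (C ∖ B).

(⊇) Let x ∈ C ∪ (C ∖ B). Then either x ∈ C and x ∉ B; or x ∈ C ∩ B. In each case x ∈ (B ∪ C) ∖ (B ∖ C), so C ∪ (C ∖ B) ⊆ (B ∪ C) ∖ (B ∖ C).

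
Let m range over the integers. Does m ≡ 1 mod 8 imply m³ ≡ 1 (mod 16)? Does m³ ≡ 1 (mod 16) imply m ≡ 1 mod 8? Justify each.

Not equivalent: only (⇐) holds.

(⇒) This fails: take m = 9. Then 9 ≡ 1 (mod 8), but 9³ = 729 ≡ 9 (mod 16), not 1.

(⇐) Conversely, the residues r modulo 16 with r³ ≡ 1 (mod 16) are exactly {1}, and each is ≡ 1 (mod 8).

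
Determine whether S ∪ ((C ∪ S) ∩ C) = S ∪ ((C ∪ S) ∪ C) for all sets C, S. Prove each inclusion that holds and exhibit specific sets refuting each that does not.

The two sets are equal.

Forward inclusion. Let x ∈ S ∪ ((C ∪ S) ∩ C). Then either x ∈ C and x ∉ S; or x ∈ S and x ∉ C; or x ∈ C ∩ S. In each case x ∈ S ∪ ((C ∪ S) ∪ C), so S ∪ ((C ∪ S) ∩ C) ⊆ S ∪ ((C ∪ S) ∪ C).

Reverse inclusion. Let x ∈ S ∪ ((C ∪ S) ∪ C). Then either x ∈ C and x ∉ S; or x ∈ S and x ∉ C; or x ∈ C ∩ S. In each case x ∈ S ∪ ((C ∪ S) ∩ C), so S ∪ ((C ∪ S) ∪ C) ⊆ S ∪ ((C ∪ S) ∩ C).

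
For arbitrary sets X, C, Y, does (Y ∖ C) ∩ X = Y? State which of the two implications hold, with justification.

(⟹) Let x ∈ (Y ∖ C) ∩ X. Then x ∈ X ∩ Y and x ∉ C, from which x ∈ Y.

(⟸) This inclusion fails. Take X = ∅, C = ∅, Y = {1}; then 1 ∈ Y but 1 ∉ (Y ∖ C) ∩ X.

The sets are not equal: only the forward inclusion holds.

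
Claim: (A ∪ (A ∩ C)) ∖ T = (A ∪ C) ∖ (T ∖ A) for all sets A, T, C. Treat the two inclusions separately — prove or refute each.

(⟹) Let x ∈ (A ∪ (A ∩ C)) ∖ T. Then either x ∈ A and x ∉ T, C; or x ∈ A ∩ C and x ∉ T. In each case x ∈ (A ∪ C) ∖ (T ∖ A), so (A ∪ (A ∩ C)) ∖ T ⊆ (A ∪ C) ∖ (T ∖ A).

(⟸) This inclusion fails. Take A = {1}, T = {1}, C = ∅; then 1 ∈ (A ∪ C) ∖ (T ∖ A) but 1 ∉ (A ∪ (A ∩ C)) ∖ T.

(⊆) holds; (⊇) fails.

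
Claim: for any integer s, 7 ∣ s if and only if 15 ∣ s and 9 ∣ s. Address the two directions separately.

Both directions fail.

Forward direction. This fails: take s = 7. Certainly 7 ∣ 7, but 15 ∤ 7.

Converse. This fails: take s = 45. Both 15 ∣ 45 and 9 ∣ 45, yet 45 is not a multiple of 7 (since 45 = 6·7 + 3), so 7 ∤ 45.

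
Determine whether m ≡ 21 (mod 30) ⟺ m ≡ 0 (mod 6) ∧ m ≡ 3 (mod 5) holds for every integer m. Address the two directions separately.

(→) This fails: m = 21 gives 21 ≡ 21 (mod 30) but 21 ≡ 3 (mod 6), so the conjunction on the right does not hold.

(←) This fails: m = 18 satisfies both congruences on the right (18 ≡ 0 mod 6 and 18 ≡ 3 mod 5) yet 18 ≡ 18 (mod 30), not 21.

(⇒) fails and (⇐) fails.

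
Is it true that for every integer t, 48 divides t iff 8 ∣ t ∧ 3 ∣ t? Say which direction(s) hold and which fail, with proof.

(←) This fails: take t = 24. Both 8 ∣ 24 and 3 ∣ 24, yet 24 is not a multiple of 48 (since 24 = 0·48 + 24), so 48 ∤ 24.

(→) If 48 ∣ t, write t = 48q. Since 48 = 6·8, t = 8·(6q), so 8 ∣ t; and since 48 = 16·3, t = 3·(16q), so 3 ∣ t.

Only the forward implication holds.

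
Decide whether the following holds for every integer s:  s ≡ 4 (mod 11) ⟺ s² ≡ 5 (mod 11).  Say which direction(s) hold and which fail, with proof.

Only the forward implication holds.

(→) Suppose s ≡ 4 (mod 11). Write s = 11j + 4. Then (11j + 4)² = 121j² + 88j + 16 = 11(11j² + 8j + 1) + 5, so s² ≡ 5 (mod 11).

(←) This fails: take s = 7. Then 7² = 49 ≡ 5 (mod 11), yet 7 ≡ 7 (mod 11), not 4.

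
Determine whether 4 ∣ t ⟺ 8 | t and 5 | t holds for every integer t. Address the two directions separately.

[⇒] This fails: take t = 4. Certainly 4 ∣ 4, but 8 ∤ 4.

[⇐] Suppose 8 ∣ t and 5 ∣ t. Any common multiple of 8 and 5 is a multiple of their lcm; here gcd(8, 5) = 1, so lcm(8, 5) = 8·5 = 40, so 40 ∣ t. Since 4 ∣ 40, it follows that 4 ∣ t.

Only the reverse direction holds.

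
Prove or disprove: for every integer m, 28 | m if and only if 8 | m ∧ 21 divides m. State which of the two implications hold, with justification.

(⇒) fails; (⇐) holds.

Forward direction. This fails: take m = 28. Certainly 28 ∣ 28, but 8 ∤ 28.

Converse. Suppose 8 ∣ m and 21 ∣ m. Any common multiple of 8 and 21 is a multiple of their lcm; here gcd(8, 21) = 1, so lcm(8, 21) = 8·21 = 168, so 168 ∣ m. Since 28 ∣ 168, it follows that 28 ∣ m.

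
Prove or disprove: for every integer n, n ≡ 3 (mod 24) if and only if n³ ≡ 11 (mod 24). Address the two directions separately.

(⇒) This fails: take n = 3. Then 3 ≡ 3 (mod 24), but 3³ = 27 ≡ 3 (mod 24), not 11.

(⇐) This fails: take n = 11. Then 11³ = 1331 ≡ 11 (mod 24), yet 11 ≡ 11 (mod 24), not 3.

Both directions fail.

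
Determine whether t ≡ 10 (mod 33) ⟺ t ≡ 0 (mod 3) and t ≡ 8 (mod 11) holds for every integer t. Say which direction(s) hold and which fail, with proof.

Neither direction holds.

(⟹) This fails: t = 10 gives 10 ≡ 10 (mod 33) but 10 ≡ 1 (mod 3), so the conjunction on the right does not hold.

(⟸) This fails: t = 30 satisfies both congruences on the right (30 ≡ 0 mod 3 and 30 ≡ 8 mod 11) yet 30 ≡ 30 (mod 33), not 10.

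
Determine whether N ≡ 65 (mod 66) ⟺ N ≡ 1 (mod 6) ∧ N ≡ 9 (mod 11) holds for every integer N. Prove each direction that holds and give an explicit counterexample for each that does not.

(⇒) fails and (⇐) fails.

[⇒] This fails: N = 65 gives 65 ≡ 65 (mod 66) but 65 ≡ 5 (mod 6), so the conjunction on the right does not hold.

[⇐] This fails: N = 31 satisfies both congruences on the right (31 ≡ 1 mod 6 and 31 ≡ 9 mod 11) yet 31 ≡ 31 (mod 66), not 65.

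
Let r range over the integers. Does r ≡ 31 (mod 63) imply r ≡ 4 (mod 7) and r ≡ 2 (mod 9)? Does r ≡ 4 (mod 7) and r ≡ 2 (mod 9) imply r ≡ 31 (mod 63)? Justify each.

(⇒) This fails: r = 31 gives 31 ≡ 31 (mod 63) but 31 ≡ 3 (mod 7), so the conjunction on the right does not hold.

(⇐) This fails: r = 11 satisfies both congruences on the right (11 ≡ 4 mod 7 and 11 ≡ 2 mod 9) yet 11 ≡ 11 (mod 63), not 31.

(⇒) fails and (⇐) fails.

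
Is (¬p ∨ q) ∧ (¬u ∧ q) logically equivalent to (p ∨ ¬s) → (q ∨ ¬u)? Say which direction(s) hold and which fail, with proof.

Only the forward implication holds.

(→) Assume the antecedent. If q is true, (p ∨ ¬s) → (q ∨ ¬u) reduces to true regardless of the other variables. If q is false, the antecedent cannot hold. Either way (p ∨ ¬s) → (q ∨ ¬u) holds.

(←) This fails. Under q = F, u = F, s = F, p = F, the left side is false but the right side is true.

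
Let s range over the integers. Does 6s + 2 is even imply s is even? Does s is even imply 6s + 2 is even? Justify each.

(⇒) This fails: take s = 5. Then 6s + 2 = 32, which is even, yet s = 5 is odd, not even.

(⇐) Suppose s is even. Since 6 is even, 6s is even for every s, so 6s + 2 has the same parity as 2, which is even. Hence 6s + 2 is even.

Not equivalent: only (⇐) holds.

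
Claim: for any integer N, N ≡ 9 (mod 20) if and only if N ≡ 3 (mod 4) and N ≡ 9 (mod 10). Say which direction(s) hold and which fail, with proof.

(→) This fails: N = 9 gives 9 ≡ 9 (mod 20) but 9 ≡ 1 (mod 4), so the conjunction on the right does not hold.

(←) This fails: N = 19 satisfies both congruences on the right (19 ≡ 3 mod 4 and 19 ≡ 9 mod 10) yet 19 ≡ 19 (mod 20), not 9.

(⇒) fails and (⇐) fails.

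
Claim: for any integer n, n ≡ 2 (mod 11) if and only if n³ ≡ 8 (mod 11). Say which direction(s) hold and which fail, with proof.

Both directions hold.

(⇒) Suppose n ≡ 2 (mod 11). Write n = 11j + 2. Then (11j + 2)³ = 1331j³ + 726j² + 132j + 8 = 11(121j³ + 66j² + 12j) + 8, so n³ ≡ 8 (mod 11).

(⇐) Conversely, suppose n³ ≡ 8 (mod 11). The only residue r in {0, …, 10} with r³ ≡ 8 (mod 11) is r = 2, so n ≡ 2 (mod 11).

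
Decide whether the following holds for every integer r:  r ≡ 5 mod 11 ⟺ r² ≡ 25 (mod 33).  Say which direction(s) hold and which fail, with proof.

Forward direction. This fails: take r = 27. Then 27 ≡ 5 (mod 11), but 27² = 729 ≡ 3 (mod 33), not 25.

Converse. This fails: take r = 17. Then 17² = 289 ≡ 25 (mod 33), yet 17 ≡ 6 (mod 11), not 5.

Both directions fail.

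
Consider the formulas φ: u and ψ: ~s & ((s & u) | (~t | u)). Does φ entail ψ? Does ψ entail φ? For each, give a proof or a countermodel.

Both directions fail.

(→) This fails. Under u = T, s = T, t = F, the left side is true but the right side is false.

(←) This fails. Under u = F, s = F, t = F, the left side is false but the right side is true.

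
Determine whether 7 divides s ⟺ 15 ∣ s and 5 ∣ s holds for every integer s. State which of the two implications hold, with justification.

Neither implication holds.

[⇒] This fails: take s = 7. Certainly 7 ∣ 7, but 15 ∤ 7.

[⇐] This fails: take s = 15. Both 15 ∣ 15 and 5 ∣ 15, yet 15 is not a multiple of 7 (since 15 = 2·7 + 1), so 7 ∤ 15.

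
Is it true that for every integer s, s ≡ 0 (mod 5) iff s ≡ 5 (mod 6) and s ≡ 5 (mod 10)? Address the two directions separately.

The forward direction fails; the converse holds.

Converse. If s ≡ 5 (mod 6) and s ≡ 5 (mod 10), then by the Chinese remainder theorem s ≡ 5 (mod 30). Since 5 ≡ 0 (mod 5) and 5 ∣ 30, we get s ≡ 0 (mod 5).

Forward direction. This fails: s = 0 gives 0 ≡ 0 (mod 5) but 0 ≡ 0 (mod 6), so the conjunction on the right does not hold.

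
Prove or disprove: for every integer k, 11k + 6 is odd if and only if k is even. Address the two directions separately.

Both directions fail.

[⇒] This fails: k = 3 gives 11k + 6 = 39, which is odd, but 3 is odd, not even.

[⇐] This also fails: k = 2 is even, but 11k + 6 = 28 is even, not odd.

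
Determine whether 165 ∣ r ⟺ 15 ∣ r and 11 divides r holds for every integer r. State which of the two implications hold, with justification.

[⇐] Suppose 15 ∣ r and 11 ∣ r. Any common multiple of 15 and 11 is a multiple of their lcm; here gcd(15, 11) = 1, so lcm(15, 11) = 15·11 = 165, so 165 ∣ r.

[⇒] If 165 ∣ r, write r = 165q. Since 165 = 11·15, r = 15·(11q), so 15 ∣ r; and since 165 = 15·11, r = 11·(15q), so 11 ∣ r.

Both directions hold; the statement is true.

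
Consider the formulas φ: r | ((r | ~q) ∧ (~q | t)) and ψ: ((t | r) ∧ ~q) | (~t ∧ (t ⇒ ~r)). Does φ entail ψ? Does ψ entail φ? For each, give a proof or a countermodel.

Neither direction holds.

(→) This fails. Under t = T, q = T, r = T, the left side is true but the right side is false.

(←) This fails. Under t = F, q = T, r = F, the left side is false but the right side is true.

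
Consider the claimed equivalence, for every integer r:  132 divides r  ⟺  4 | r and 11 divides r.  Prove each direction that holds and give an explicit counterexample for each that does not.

Converse. This fails: take r = 44. Both 4 ∣ 44 and 11 ∣ 44, yet 44 is not a multiple of 132 (since 44 = 0·132 + 44), so 132 ∤ 44.

Forward direction. If 132 ∣ r, write r = 132q. Since 132 = 33·4, r = 4·(33q), so 4 ∣ r; and since 132 = 12·11, r = 11·(12q), so 11 ∣ r.

(⇒) holds; (⇐) fails.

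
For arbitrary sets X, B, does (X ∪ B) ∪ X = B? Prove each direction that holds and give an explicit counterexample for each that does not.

Forward inclusion. This inclusion fails. Take X = {1}, B = ∅; then 1 ∈ (X ∪ B) ∪ X but 1 ∉ B.

Reverse inclusion. Let x ∈ B. Then either x ∈ B and x ∉ X; or x ∈ X ∩ B. In each case x ∈ (X ∪ B) ∪ X, so B ⊆ (X ∪ B) ∪ X.

Only the reverse inclusion holds.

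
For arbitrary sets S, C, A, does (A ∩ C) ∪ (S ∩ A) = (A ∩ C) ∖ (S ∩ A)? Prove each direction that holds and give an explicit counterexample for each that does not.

Forward inclusion. This inclusion fails. Take S = {1}, C = ∅, A = {1}; then 1 ∈ (A ∩ C) ∪ (S ∩ A) but 1 ∉ (A ∩ C) ∖ (S ∩ A).

Reverse inclusion. Let x ∈ (A ∩ C) ∖ (S ∩ A). Then x ∈ C ∩ A and x ∉ S, from which x ∈ (A ∩ C) ∪ (S ∩ A).

Only the reverse inclusion holds.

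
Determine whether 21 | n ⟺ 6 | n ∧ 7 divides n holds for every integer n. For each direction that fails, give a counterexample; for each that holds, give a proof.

(⇒) This fails: take n = 21. Certainly 21 ∣ 21, but 6 ∤ 21.

(⇐) Suppose 6 ∣ n and 7 ∣ n. Any common multiple of 6 and 7 is a multiple of their lcm; here gcd(6, 7) = 1, so lcm(6, 7) = 6·7 = 42, so 42 ∣ n. Since 21 ∣ 42, it follows that 21 ∣ n.

The forward direction fails; the converse holds.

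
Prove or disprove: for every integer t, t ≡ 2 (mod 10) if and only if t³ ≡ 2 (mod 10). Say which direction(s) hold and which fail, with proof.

[⇒] This fails: take t = 2. Then 2 ≡ 2 (mod 10), but 2³ = 8 ≡ 8 (mod 10), not 2.

[⇐] This fails: take t = 8. Then 8³ = 512 ≡ 2 (mod 10), yet 8 ≡ 8 (mod 10), not 2.

(⇒) fails and (⇐) fails.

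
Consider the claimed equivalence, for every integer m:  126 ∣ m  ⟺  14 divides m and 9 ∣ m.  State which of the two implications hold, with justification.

Converse. Suppose 14 ∣ m and 9 ∣ m. Any common multiple of 14 and 9 is a multiple of their lcm; here gcd(14, 9) = 1, so lcm(14, 9) = 14·9 = 126, so 126 ∣ m.

Forward direction. If 126 ∣ m, write m = 126q. Since 126 = 9·14, m = 14·(9q), so 14 ∣ m; and since 126 = 14·9, m = 9·(14q), so 9 ∣ m.

The biconditional holds.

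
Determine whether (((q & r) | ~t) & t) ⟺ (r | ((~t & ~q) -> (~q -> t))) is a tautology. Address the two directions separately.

(⇒) holds; (⇐) fails.

(⇒) Assume the antecedent. If r is true, r | ((~t & ~q) -> (~q -> t)) reduces to true regardless of the other variables. If r is false, the antecedent cannot hold. Either way r | ((~t & ~q) -> (~q -> t)) holds.

(⇐) This fails. Under r = T, t = F, q = F, the left side is false but the right side is true.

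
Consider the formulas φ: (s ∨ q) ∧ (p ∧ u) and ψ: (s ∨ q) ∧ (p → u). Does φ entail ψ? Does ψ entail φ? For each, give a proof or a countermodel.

Not equivalent: only (⇒) holds.

[⇒] Assume the antecedent. If s is true, the antecedent forces (u = T, s = T, q = F, p = T) or (u = T, s = T, q = T, p = T), and (s ∨ q) ∧ (p → u) holds there. If s is false, the antecedent forces (u = T, s = F, q = T, p = T), and (s ∨ q) ∧ (p → u) holds there. Either way (s ∨ q) ∧ (p → u) holds.

[⇐] This fails. Under u = F, s = T, q = F, p = F, the left side is false but the right side is true.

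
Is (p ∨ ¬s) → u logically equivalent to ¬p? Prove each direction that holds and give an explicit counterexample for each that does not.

Both directions fail.

Forward direction. This fails. Under p = T, u = T, s = F, the left side is true but the right side is false.

Converse. This fails. Under p = F, u = F, s = F, the left side is false but the right side is true.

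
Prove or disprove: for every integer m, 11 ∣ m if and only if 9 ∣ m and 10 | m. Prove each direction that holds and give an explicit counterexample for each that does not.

Neither implication holds.

Forward direction. This fails: take m = 11. Certainly 11 ∣ 11, but 9 ∤ 11.

Converse. This fails: take m = 90. Both 9 ∣ 90 and 10 ∣ 90, yet 90 is not a multiple of 11 (since 90 = 8·11 + 2), so 11 ∤ 90.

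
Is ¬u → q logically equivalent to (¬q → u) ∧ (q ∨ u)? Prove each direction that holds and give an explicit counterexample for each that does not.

Both implications hold.

Forward direction. Assume the antecedent. If u is true, (¬q → u) ∧ (q ∨ u) reduces to true regardless of the other variables. If u is false, the antecedent forces (u = F, q = T), and (¬q → u) ∧ (q ∨ u) holds there. Either way (¬q → u) ∧ (q ∨ u) holds.

Converse. Assume the antecedent. If u is true, ¬u → q reduces to true regardless of the other variables. If u is false, the antecedent forces (u = F, q = T), and ¬u → q holds there. Either way ¬u → q holds.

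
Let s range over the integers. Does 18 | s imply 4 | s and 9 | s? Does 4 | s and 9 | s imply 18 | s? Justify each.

Not equivalent: only (⇐) holds.

Converse. Suppose 4 ∣ s and 9 ∣ s. Any common multiple of 4 and 9 is a multiple of their lcm; here gcd(4, 9) = 1, so lcm(4, 9) = 4·9 = 36, so 36 ∣ s. Since 18 ∣ 36, it follows that 18 ∣ s.

Forward direction. This fails: take s = 18. Certainly 18 ∣ 18, but 4 ∤ 18.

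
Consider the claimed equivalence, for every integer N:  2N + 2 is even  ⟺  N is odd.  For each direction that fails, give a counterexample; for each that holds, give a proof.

Only the converse holds.

[⇒] This fails: take N = 0. Then 2N + 2 = 2, which is even, yet N = 0 is even, not odd.

[⇐] Suppose N is odd. Since 2 is even, 2N is even for every N, so 2N + 2 has the same parity as 2, which is even. Hence 2N + 2 is even.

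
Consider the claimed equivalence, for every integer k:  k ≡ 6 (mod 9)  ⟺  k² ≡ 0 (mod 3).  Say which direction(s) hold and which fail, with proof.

(←) This fails: take k = 0. Then 0² = 0 ≡ 0 (mod 3), yet 0 ≡ 0 (mod 9), not 6.

(→) Suppose k ≡ 6 (mod 9). Then k² ≡ 6² = 36 (mod 9), and since 3 ∣ 9, also k² ≡ 0 (mod 3).

Not equivalent: only (⇒) holds.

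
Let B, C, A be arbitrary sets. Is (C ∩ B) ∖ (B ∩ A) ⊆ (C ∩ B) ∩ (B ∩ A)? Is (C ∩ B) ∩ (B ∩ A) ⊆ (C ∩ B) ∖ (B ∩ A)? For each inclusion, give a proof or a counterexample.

Neither inclusion holds.

(⊆) This inclusion fails. Take B = {1}, C = {1}, A = ∅; then 1 ∈ (C ∩ B) ∖ (B ∩ A) but 1 ∉ (C ∩ B) ∩ (B ∩ A).

(⊇) This inclusion fails. Take B = {1}, C = {1}, A = {1}; then 1 ∈ (C ∩ B) ∩ (B ∩ A) but 1 ∉ (C ∩ B) ∖ (B ∩ A).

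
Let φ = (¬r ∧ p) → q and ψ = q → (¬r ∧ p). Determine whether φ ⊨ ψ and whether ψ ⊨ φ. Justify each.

(⇒) This fails. Under q = T, r = F, p = F, the left side is true but the right side is false.

(⇐) This fails. Under q = F, r = F, p = T, the left side is false but the right side is true.

(⇒) fails and (⇐) fails.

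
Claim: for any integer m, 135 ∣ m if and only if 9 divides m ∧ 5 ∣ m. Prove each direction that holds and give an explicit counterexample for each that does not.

(→) If 135 ∣ m, write m = 135q. Since 135 = 15·9, m = 9·(15q), so 9 ∣ m; and since 135 = 27·5, m = 5·(27q), so 5 ∣ m.

(←) This fails: take m = 45. Both 9 ∣ 45 and 5 ∣ 45, yet 45 is not a multiple of 135 (since 45 = 0·135 + 45), so 135 ∤ 45.

Only the forward implication holds.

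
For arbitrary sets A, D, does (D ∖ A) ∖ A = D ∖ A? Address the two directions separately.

(⊆) Let x ∈ (D ∖ A) ∖ A. Then x ∈ D and x ∉ A, from which x ∈ D ∖ A.

(⊇) Let x ∈ D ∖ A. Then x ∈ D and x ∉ A, from which x ∈ (D ∖ A) ∖ A.

Both inclusions hold.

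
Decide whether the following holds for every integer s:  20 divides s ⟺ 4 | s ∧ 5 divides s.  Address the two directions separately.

Both directions hold; the statement is true.

(⇒) If 20 ∣ s, write s = 20q. Since 20 = 5·4, s = 4·(5q), so 4 ∣ s; and since 20 = 4·5, s = 5·(4q), so 5 ∣ s.

(⇐) Suppose 4 ∣ s and 5 ∣ s. Any common multiple of 4 and 5 is a multiple of their lcm; here gcd(4, 5) = 1, so lcm(4, 5) = 4·5 = 20, so 20 ∣ s.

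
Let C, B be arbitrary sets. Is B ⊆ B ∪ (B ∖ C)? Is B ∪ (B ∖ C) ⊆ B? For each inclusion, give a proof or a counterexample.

The two sets are equal.

(⊆) Let x ∈ B. Then either x ∈ B and x ∉ C; or x ∈ C ∩ B. In each case x ∈ B ∪ (B ∖ C), so B ⊆ B ∪ (B ∖ C).

(⊇) Let x ∈ B ∪ (B ∖ C). Then either x ∈ B and x ∉ C; or x ∈ C ∩ B. In each case x ∈ B, so B ∪ (B ∖ C) ⊆ B.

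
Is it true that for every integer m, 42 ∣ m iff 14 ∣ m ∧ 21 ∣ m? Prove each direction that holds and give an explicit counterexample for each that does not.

(⟸) Suppose 14 ∣ m and 21 ∣ m. Any common multiple of 14 and 21 is a multiple of their lcm; here lcm(14, 21) = 14·21/gcd(14, 21) = 294/7 = 42, so 42 ∣ m.

(⟹) If 42 ∣ m, write m = 42q. Since 42 = 3·14, m = 14·(3q), so 14 ∣ m; and since 42 = 2·21, m = 21·(2q), so 21 ∣ m.

Equivalent; both directions hold.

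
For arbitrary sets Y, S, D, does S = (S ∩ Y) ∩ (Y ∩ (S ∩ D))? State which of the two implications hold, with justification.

Forward inclusion. This inclusion fails. Take Y = ∅, S = {1}, D = ∅; then 1 ∈ S but 1 ∉ (S ∩ Y) ∩ (Y ∩ (S ∩ D)).

Reverse inclusion. Let x ∈ (S ∩ Y) ∩ (Y ∩ (S ∩ D)). Then x ∈ Y ∩ S ∩ D, from which x ∈ S.

Only the reverse inclusion holds.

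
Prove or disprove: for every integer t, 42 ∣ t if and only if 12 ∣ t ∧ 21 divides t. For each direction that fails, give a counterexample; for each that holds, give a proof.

Forward direction. This fails: take t = 42. Certainly 42 ∣ 42, but 12 ∤ 42.

Converse. Suppose 12 ∣ t and 21 ∣ t. Any common multiple of 12 and 21 is a multiple of their lcm; here lcm(12, 21) = 12·21/gcd(12, 21) = 252/3 = 84, so 84 ∣ t. Since 42 ∣ 84, it follows that 42 ∣ t.

Only the reverse direction holds.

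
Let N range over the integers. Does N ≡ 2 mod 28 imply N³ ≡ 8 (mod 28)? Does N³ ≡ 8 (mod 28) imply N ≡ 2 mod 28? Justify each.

Not equivalent: only (⇒) holds.

(⟹) Suppose N ≡ 2 mod 28. Write N = 28j + 2. Then (28j + 2)³ = 21952j³ + 4704j² + 336j + 8 = 28(784j³ + 168j² + 12j) + 8, so N³ ≡ 8 (mod 28).

(⟸) This fails: take N = 4. Then 4³ = 64 ≡ 8 (mod 28), yet 4 ≡ 4 (mod 28), not 2.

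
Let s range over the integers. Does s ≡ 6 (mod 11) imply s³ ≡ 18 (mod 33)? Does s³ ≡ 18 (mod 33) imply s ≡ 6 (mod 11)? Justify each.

Converse. The residues r modulo 33 with r³ ≡ 18 (mod 33) are exactly {6}, and each is ≡ 6 (mod 11).

Forward direction. This fails: take s = 17. Then 17 ≡ 6 (mod 11), but 17³ = 4913 ≡ 29 (mod 33), not 18.

The forward direction fails; the converse holds.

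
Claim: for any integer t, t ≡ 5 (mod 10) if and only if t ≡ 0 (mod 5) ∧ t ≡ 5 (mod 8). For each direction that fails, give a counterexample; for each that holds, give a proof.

The forward direction fails; the converse holds.

(→) This fails: t = 25 gives 25 ≡ 5 (mod 10) but 25 ≡ 1 (mod 8), so the conjunction on the right does not hold.

(←) Conversely, if t ≡ 0 (mod 5) and t ≡ 5 (mod 8), then by the Chinese remainder theorem t ≡ 5 (mod 40). Since 5 ≡ 5 (mod 10) and 10 ∣ 40, we get t ≡ 5 (mod 10).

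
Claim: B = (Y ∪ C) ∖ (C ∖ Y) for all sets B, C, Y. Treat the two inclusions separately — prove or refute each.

Neither inclusion holds.

(⊆) This inclusion fails. Take B = {1}, C = ∅, Y = ∅; then 1 ∈ B but 1 ∉ (Y ∪ C) ∖ (C ∖ Y).

(⊇) This inclusion fails. Take B = ∅, C = ∅, Y = {1}; then 1 ∈ (Y ∪ C) ∖ (C ∖ Y) but 1 ∉ B.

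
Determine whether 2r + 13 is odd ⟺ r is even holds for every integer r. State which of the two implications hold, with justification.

Forward direction. This fails: take r = 7. Then 2r + 13 = 27, which is odd, yet r = 7 is odd, not even.

Converse. Suppose r is even. Since 2 is even, 2r is even for every r, so 2r + 13 has the same parity as 13, which is odd. Hence 2r + 13 is odd.

Not equivalent: only (⇐) holds.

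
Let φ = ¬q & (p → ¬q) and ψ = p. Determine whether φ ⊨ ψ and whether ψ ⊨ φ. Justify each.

Both directions fail.

(⟹) This fails. Under q = F, p = F, the left side is true but the right side is false.

(⟸) This fails. Under q = T, p = T, the left side is false but the right side is true.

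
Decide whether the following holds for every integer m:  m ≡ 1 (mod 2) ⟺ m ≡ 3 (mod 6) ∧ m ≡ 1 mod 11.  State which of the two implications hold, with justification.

(⇒) This fails: m = 1 gives 1 ≡ 1 (mod 2) but 1 ≡ 1 (mod 6), so the conjunction on the right does not hold.

(⇐) Conversely, if m ≡ 3 (mod 6) and m ≡ 1 (mod 11), then by the Chinese remainder theorem m ≡ 45 (mod 66). Since 45 ≡ 1 (mod 2) and 2 ∣ 66, we get m ≡ 1 (mod 2).

Only the converse holds.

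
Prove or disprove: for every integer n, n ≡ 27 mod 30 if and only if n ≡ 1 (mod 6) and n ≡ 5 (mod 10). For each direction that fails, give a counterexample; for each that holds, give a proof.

Neither implication holds.

[⇒] This fails: n = 27 gives 27 ≡ 27 (mod 30) but 27 ≡ 3 (mod 6), so the conjunction on the right does not hold.

[⇐] This fails: n = 25 satisfies both congruences on the right (25 ≡ 1 mod 6 and 25 ≡ 5 mod 10) yet 25 ≡ 25 (mod 30), not 27.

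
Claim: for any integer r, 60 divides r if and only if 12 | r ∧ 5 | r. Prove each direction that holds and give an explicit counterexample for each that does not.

[⇐] Suppose 12 ∣ r and 5 ∣ r. Any common multiple of 12 and 5 is a multiple of their lcm; here gcd(12, 5) = 1, so lcm(12, 5) = 12·5 = 60, so 60 ∣ r.

[⇒] If 60 ∣ r, write r = 60q. Since 60 = 5·12, r = 12·(5q), so 12 ∣ r; and since 60 = 12·5, r = 5·(12q), so 5 ∣ r.

Both directions hold; the statement is true.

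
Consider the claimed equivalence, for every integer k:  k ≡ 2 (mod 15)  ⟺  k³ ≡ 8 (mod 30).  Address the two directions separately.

Only the reverse direction holds.

(⟹) This fails: take k = 17. Then 17 ≡ 2 (mod 15), but 17³ = 4913 ≡ 23 (mod 30), not 8.

(⟸) Conversely, the residues r modulo 30 with r³ ≡ 8 (mod 30) are exactly {2}, and each is ≡ 2 (mod 15).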